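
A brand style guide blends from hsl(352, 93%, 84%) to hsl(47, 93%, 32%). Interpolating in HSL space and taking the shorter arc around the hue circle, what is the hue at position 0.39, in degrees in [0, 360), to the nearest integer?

13

Hue: 47 − 352 = -305°, but |-305| > 180 so the shorter arc goes the other way: Δh = -305 + 360 = 55°.
H = 352 + 0.39 × (55) = 373.45 → 373 → 373 mod 360 = 13°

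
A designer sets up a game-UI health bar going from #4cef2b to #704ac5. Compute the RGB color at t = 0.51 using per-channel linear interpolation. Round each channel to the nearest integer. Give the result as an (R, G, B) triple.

(94, 155, 122)

#4cef2b → (76, 239, 43); #704ac5 → (112, 74, 197).
R = 76 + 0.51 × (112 − 76) = 76 + 0.51 × 36 = 94.36 → 94
G = 239 + 0.51 × (74 − 239) = 239 + 0.51 × -165 = 154.85 → 155
B = 43 + 0.51 × (197 − 43) = 43 + 0.51 × 154 = 121.54 → 122
So the blended color is (94, 155, 122), about #5e9b7a.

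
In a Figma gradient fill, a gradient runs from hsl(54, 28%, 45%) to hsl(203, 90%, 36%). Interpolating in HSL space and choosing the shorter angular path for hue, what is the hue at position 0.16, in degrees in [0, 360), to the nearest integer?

Hue arc: Δh = 203 − 54 = 149° (|Δh| ≤ 180, already the shorter path).
H = 54 + 0.16 × (149) = 77.84 → 78°

78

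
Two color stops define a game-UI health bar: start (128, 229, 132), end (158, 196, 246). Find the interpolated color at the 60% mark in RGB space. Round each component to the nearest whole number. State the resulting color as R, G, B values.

(146, 209, 200)

60% corresponds to t = 0.6.
R = 128 + 0.6 × (158 − 128) = 128 + 0.6 × 30 = 146 → 146
G = 229 + 0.6 × (196 − 229) = 229 + 0.6 × -33 = 209.2 → 209
B = 132 + 0.6 × (246 − 132) = 132 + 0.6 × 114 = 200.4 → 200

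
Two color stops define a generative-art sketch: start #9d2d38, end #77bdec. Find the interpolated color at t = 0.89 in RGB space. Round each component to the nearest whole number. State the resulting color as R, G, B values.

(123, 173, 216)

#9d2d38 → (157, 45, 56); #77bdec → (119, 189, 236).
R = 157 + 0.89 × (119 − 157) = 157 + 0.89 × -38 = 123.18 → 123
G = 45 + 0.89 × (189 − 45) = 45 + 0.89 × 144 = 173.16 → 173
B = 56 + 0.89 × (236 − 56) = 56 + 0.89 × 180 = 216.2 → 216
So the blended color is (123, 173, 216), about #7badd8.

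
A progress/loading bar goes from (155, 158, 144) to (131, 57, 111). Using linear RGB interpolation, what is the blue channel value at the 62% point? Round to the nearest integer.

124

B = 144 + 0.62 × (111 − 144) = 123.54 → 124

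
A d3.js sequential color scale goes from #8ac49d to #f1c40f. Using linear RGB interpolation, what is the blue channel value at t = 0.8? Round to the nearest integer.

43

B₁ = 157 (from #8ac49d), B₂ = 15 (from #f1c40f).
B = 157 + 0.8 × (15 − 157) = 43.4 → 43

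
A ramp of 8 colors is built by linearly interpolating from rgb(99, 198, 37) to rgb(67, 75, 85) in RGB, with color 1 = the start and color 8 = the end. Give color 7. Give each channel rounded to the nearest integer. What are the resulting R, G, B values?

With 8 swatches and endpoints inclusive, swatch 7 sits at t = (7 − 1)/(8 − 1) = 6/7 ≈ 0.8571.
R = 99 + 0.8571 × (67 − 99) = 71.573 → 72
G = 198 + 0.8571 × (75 − 198) = 92.577 → 93
B = 37 + 0.8571 × (85 − 37) = 78.141 → 78

(72, 93, 78)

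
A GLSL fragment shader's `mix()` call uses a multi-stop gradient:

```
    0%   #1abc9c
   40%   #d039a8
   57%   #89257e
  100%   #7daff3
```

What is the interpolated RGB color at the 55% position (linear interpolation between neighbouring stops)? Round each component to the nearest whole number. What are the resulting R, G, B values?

(145, 39, 131)

55% lies between the 40% and 57% stops, so the local fraction is t = (55 − 40)/(57 − 40) = 15/17 ≈ 0.8824.
#d039a8 → (208, 57, 168); #89257e → (137, 37, 126).
R = 208 + 0.8824 × (137 − 208) = 145.35 → 145
G = 57 + 0.8824 × (37 − 57) = 39.352 → 39
B = 168 + 0.8824 × (126 − 168) = 130.939 → 131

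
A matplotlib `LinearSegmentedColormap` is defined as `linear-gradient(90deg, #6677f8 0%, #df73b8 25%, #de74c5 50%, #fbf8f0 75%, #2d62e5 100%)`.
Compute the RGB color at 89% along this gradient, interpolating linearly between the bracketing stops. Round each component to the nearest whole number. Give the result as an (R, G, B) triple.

(136, 164, 234)

89% lies between the 75% and 100% stops, so the local fraction is t = (89 − 75)/(100 − 75) = 14/25 ≈ 0.56.
#fbf8f0 → (251, 248, 240); #2d62e5 → (45, 98, 229).
R = 251 + 0.56 × (45 − 251) = 135.64 → 136
G = 248 + 0.56 × (98 − 248) = 164 → 164
B = 240 + 0.56 × (229 − 240) = 233.84 → 234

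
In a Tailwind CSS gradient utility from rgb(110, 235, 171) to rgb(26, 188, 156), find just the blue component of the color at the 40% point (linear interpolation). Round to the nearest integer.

B = 171 + 0.4 × (156 − 171) = 165 → 165

165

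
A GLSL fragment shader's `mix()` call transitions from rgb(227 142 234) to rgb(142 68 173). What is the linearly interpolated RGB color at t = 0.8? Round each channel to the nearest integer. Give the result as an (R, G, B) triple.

(159, 83, 185)

R = 227 + 0.8 × (142 − 227) = 227 + 0.8 × -85 = 159 → 159
G = 142 + 0.8 × (68 − 142) = 142 + 0.8 × -74 = 82.8 → 83
B = 234 + 0.8 × (173 − 234) = 234 + 0.8 × -61 = 185.2 → 185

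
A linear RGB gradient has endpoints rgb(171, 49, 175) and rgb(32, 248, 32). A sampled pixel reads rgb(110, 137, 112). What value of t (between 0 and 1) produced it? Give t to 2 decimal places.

Invert the lerp on the G channel (largest span, 199): t = (137 − 49) / (248 − 49) = 88/199 = 0.44221.
Check on R: (110 − 171)/(32 − 171) = 0.4388 ✓

0.44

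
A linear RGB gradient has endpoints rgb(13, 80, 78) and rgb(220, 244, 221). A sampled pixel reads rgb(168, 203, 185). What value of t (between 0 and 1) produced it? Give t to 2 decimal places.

0.75

Invert the lerp on the R channel (largest span, 207): t = (168 − 13) / (220 − 13) = 155/207 = 0.74879.
Check on G: (203 − 80)/(244 − 80) = 0.75 ✓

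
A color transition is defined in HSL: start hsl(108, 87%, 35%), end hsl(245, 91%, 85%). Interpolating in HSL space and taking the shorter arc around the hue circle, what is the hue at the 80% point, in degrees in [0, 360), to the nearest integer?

218

Hue arc: Δh = 245 − 108 = 137° (|Δh| ≤ 180, already the shorter path).
H = 108 + 0.8 × (137) = 217.6 → 218°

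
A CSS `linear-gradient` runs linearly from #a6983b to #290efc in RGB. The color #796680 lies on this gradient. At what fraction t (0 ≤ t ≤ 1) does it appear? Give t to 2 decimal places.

Invert the lerp on the B channel (largest span, 193): t = (128 − 59) / (252 − 59) = 69/193 = 0.35751.
Check on R: (121 − 166)/(41 − 166) = 0.36 ✓

0.36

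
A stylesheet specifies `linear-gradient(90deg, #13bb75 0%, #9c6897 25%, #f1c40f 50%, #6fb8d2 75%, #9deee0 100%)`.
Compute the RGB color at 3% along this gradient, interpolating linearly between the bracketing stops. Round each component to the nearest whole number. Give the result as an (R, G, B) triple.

(35, 177, 121)

3% lies between the 0% and 25% stops, so the local fraction is t = (3 − 0)/(25 − 0) = 3/25 ≈ 0.12.
#13bb75 → (19, 187, 117); #9c6897 → (156, 104, 151).
R = 19 + 0.12 × (156 − 19) = 35.44 → 35
G = 187 + 0.12 × (104 − 187) = 177.04 → 177
B = 117 + 0.12 × (151 − 117) = 121.08 → 121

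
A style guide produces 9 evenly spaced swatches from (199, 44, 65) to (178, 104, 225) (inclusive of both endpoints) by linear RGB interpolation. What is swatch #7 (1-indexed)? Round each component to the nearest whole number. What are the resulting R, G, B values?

With 9 swatches and endpoints inclusive, swatch 7 sits at t = (7 − 1)/(9 − 1) = 6/8 ≈ 0.75.
R = 199 + 0.75 × (178 − 199) = 183.25 → 183
G = 44 + 0.75 × (104 − 44) = 89 → 89
B = 65 + 0.75 × (225 − 65) = 185 → 185

(183, 89, 185)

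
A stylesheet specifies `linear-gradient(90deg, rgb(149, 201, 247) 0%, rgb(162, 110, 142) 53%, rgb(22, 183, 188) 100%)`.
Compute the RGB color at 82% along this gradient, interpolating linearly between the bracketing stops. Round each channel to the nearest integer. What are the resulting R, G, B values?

82% lies between the 53% and 100% stops, so the local fraction is t = (82 − 53)/(100 − 53) = 29/47 ≈ 0.617.
R = 162 + 0.617 × (22 − 162) = 75.62 → 76
G = 110 + 0.617 × (183 − 110) = 155.041 → 155
B = 142 + 0.617 × (188 − 142) = 170.382 → 170

(76, 155, 170)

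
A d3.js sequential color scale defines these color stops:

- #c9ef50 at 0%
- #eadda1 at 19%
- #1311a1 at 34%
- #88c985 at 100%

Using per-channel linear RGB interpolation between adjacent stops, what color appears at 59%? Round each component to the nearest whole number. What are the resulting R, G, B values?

59% lies between the 34% and 100% stops, so the local fraction is t = (59 − 34)/(100 − 34) = 25/66 ≈ 0.3788.
#1311a1 → (19, 17, 161); #88c985 → (136, 201, 133).
R = 19 + 0.3788 × (136 − 19) = 63.32 → 63
G = 17 + 0.3788 × (201 − 17) = 86.699 → 87
B = 161 + 0.3788 × (133 − 161) = 150.394 → 150

(63, 87, 150)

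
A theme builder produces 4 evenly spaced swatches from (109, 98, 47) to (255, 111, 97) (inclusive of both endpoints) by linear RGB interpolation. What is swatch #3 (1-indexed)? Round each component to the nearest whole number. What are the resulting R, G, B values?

(206, 107, 80)

With 4 swatches and endpoints inclusive, swatch 3 sits at t = (3 − 1)/(4 − 1) = 2/3 ≈ 0.6667.
R = 109 + 0.6667 × (255 − 109) = 206.338 → 206
G = 98 + 0.6667 × (111 − 98) = 106.667 → 107
B = 47 + 0.6667 × (97 − 47) = 80.335 → 80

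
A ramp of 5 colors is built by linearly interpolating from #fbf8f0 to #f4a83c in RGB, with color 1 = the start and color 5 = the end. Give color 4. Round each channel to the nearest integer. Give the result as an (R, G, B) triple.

With 5 swatches and endpoints inclusive, swatch 4 sits at t = (4 − 1)/(5 − 1) = 3/4 ≈ 0.75.
#fbf8f0 → (251, 248, 240); #f4a83c → (244, 168, 60).
R = 251 + 0.75 × (244 − 251) = 245.75 → 246
G = 248 + 0.75 × (168 − 248) = 188 → 188
B = 240 + 0.75 × (60 − 240) = 105 → 105

(246, 188, 105)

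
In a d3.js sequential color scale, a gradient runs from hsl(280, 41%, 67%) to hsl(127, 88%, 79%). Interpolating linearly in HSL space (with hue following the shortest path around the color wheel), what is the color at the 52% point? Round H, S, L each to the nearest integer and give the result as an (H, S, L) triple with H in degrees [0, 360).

Hue arc: Δh = 127 − 280 = -153° (|Δh| ≤ 180, already the shorter path).
H = 280 + 0.52 × (-153) = 200.44 → 200°
S = 41 + 0.52 × (88 − 41) = 65.44 → 65%
L = 67 + 0.52 × (79 − 67) = 73.24 → 73%

(200, 65, 73)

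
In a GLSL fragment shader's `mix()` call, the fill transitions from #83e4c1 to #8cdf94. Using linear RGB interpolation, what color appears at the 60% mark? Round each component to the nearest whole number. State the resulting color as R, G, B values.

(136, 225, 166)

#83e4c1 → (131, 228, 193); #8cdf94 → (140, 223, 148).
60% corresponds to t = 0.6.
R = 131 + 0.6 × (140 − 131) = 131 + 0.6 × 9 = 136.4 → 136
G = 228 + 0.6 × (223 − 228) = 228 + 0.6 × -5 = 225 → 225
B = 193 + 0.6 × (148 − 193) = 193 + 0.6 × -45 = 166 → 166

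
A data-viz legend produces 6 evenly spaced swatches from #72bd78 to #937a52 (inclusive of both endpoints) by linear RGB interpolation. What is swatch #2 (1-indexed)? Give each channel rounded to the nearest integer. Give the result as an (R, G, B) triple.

(121, 176, 112)

With 6 swatches and endpoints inclusive, swatch 2 sits at t = (2 − 1)/(6 − 1) = 1/5 ≈ 0.2.
#72bd78 → (114, 189, 120); #937a52 → (147, 122, 82).
R = 114 + 0.2 × (147 − 114) = 120.6 → 121
G = 189 + 0.2 × (122 − 189) = 175.6 → 176
B = 120 + 0.2 × (82 − 120) = 112.4 → 112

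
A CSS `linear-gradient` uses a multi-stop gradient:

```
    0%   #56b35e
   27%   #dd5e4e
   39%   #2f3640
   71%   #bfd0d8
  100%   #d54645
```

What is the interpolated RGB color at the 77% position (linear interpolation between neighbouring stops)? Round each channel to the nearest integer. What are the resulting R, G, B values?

(196, 179, 186)

77% lies between the 71% and 100% stops, so the local fraction is t = (77 − 71)/(100 − 71) = 6/29 ≈ 0.2069.
#bfd0d8 → (191, 208, 216); #d54645 → (213, 70, 69).
R = 191 + 0.2069 × (213 − 191) = 195.552 → 196
G = 208 + 0.2069 × (70 − 208) = 179.448 → 179
B = 216 + 0.2069 × (69 − 216) = 185.586 → 186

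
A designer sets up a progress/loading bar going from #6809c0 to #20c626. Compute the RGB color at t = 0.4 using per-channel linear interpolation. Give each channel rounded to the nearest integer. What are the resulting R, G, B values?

#6809c0 → (104, 9, 192); #20c626 → (32, 198, 38).
R = 104 + 0.4 × (32 − 104) = 104 + 0.4 × -72 = 75.2 → 75
G = 9 + 0.4 × (198 − 9) = 9 + 0.4 × 189 = 84.6 → 85
B = 192 + 0.4 × (38 − 192) = 192 + 0.4 × -154 = 130.4 → 130
So the blended color is (75, 85, 130), about #4b5582.

(75, 85, 130)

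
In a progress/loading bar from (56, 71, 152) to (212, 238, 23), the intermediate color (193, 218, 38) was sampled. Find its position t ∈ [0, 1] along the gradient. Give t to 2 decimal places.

0.88

Invert the lerp on the G channel (largest span, 167): t = (218 − 71) / (238 − 71) = 147/167 = 0.88024.
Check on R: (193 − 56)/(212 − 56) = 0.8782 ✓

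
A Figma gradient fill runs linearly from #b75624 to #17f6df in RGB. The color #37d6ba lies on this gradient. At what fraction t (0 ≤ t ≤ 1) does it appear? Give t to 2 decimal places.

0.80

Invert the lerp on the B channel (largest span, 187): t = (186 − 36) / (223 − 36) = 150/187 = 0.80214.
Check on R: (55 − 183)/(23 − 183) = 0.8 ✓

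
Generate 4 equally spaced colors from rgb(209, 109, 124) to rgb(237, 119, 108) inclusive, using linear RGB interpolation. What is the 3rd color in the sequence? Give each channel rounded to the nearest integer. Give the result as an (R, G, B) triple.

(228, 116, 113)

With 4 swatches and endpoints inclusive, swatch 3 sits at t = (3 − 1)/(4 − 1) = 2/3 ≈ 0.6667.
R = 209 + 0.6667 × (237 − 209) = 227.668 → 228
G = 109 + 0.6667 × (119 − 109) = 115.667 → 116
B = 124 + 0.6667 × (108 − 124) = 113.333 → 113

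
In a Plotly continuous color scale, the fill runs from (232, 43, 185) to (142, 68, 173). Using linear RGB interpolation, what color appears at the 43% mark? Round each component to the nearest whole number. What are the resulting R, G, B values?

(193, 54, 180)

43% corresponds to t = 0.43.
R = 232 + 0.43 × (142 − 232) = 232 + 0.43 × -90 = 193.3 → 193
G = 43 + 0.43 × (68 − 43) = 43 + 0.43 × 25 = 53.75 → 54
B = 185 + 0.43 × (173 − 185) = 185 + 0.43 × -12 = 179.84 → 180
So the blended color is (193, 54, 180), about #c136b4.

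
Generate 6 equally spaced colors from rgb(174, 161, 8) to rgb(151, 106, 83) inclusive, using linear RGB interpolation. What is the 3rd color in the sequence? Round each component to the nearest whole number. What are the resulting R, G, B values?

(165, 139, 38)

With 6 swatches and endpoints inclusive, swatch 3 sits at t = (3 − 1)/(6 − 1) = 2/5 ≈ 0.4.
R = 174 + 0.4 × (151 − 174) = 164.8 → 165
G = 161 + 0.4 × (106 − 161) = 139 → 139
B = 8 + 0.4 × (83 − 8) = 38 → 38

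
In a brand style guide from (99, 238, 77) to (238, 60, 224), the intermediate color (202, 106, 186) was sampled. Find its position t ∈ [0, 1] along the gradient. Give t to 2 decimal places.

0.74

Invert the lerp on the G channel (largest span, 178): t = (106 − 238) / (60 − 238) = -132/-178 = 0.74157.
Check on R: (202 − 99)/(238 − 99) = 0.741 ✓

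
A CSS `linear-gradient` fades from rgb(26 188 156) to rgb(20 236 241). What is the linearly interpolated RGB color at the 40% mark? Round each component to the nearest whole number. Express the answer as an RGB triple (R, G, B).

(24, 207, 190)

40% corresponds to t = 0.4.
R = 26 + 0.4 × (20 − 26) = 26 + 0.4 × -6 = 23.6 → 24
G = 188 + 0.4 × (236 − 188) = 188 + 0.4 × 48 = 207.2 → 207
B = 156 + 0.4 × (241 − 156) = 156 + 0.4 × 85 = 190 → 190
So the blended color is (24, 207, 190), about #18cfbe.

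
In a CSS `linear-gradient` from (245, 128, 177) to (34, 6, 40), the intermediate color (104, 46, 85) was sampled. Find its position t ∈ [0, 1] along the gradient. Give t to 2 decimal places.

0.67

Invert the lerp on the R channel (largest span, 211): t = (104 − 245) / (34 − 245) = -141/-211 = 0.66825.
Check on G: (46 − 128)/(6 − 128) = 0.6721 ✓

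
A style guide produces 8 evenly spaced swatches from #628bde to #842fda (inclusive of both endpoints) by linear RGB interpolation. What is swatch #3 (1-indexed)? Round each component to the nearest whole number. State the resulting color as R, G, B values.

(108, 113, 221)

With 8 swatches and endpoints inclusive, swatch 3 sits at t = (3 − 1)/(8 − 1) = 2/7 ≈ 0.2857.
#628bde → (98, 139, 222); #842fda → (132, 47, 218).
R = 98 + 0.2857 × (132 − 98) = 107.714 → 108
G = 139 + 0.2857 × (47 − 139) = 112.716 → 113
B = 222 + 0.2857 × (218 − 222) = 220.857 → 221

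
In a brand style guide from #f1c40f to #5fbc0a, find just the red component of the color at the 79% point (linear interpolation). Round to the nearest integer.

126

R₁ = 241 (from #f1c40f), R₂ = 95 (from #5fbc0a).
R = 241 + 0.79 × (95 − 241) = 125.66 → 126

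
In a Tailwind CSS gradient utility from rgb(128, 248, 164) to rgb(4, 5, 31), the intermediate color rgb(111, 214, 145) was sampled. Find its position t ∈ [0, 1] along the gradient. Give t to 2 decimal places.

Invert the lerp on the G channel (largest span, 243): t = (214 − 248) / (5 − 248) = -34/-243 = 0.13992.
Check on R: (111 − 128)/(4 − 128) = 0.1371 ✓

0.14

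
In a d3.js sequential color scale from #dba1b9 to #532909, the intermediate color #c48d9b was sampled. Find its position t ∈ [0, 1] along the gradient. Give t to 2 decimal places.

0.17

Invert the lerp on the B channel (largest span, 176): t = (155 − 185) / (9 − 185) = -30/-176 = 0.17045.
Check on R: (196 − 219)/(83 − 219) = 0.1691 ✓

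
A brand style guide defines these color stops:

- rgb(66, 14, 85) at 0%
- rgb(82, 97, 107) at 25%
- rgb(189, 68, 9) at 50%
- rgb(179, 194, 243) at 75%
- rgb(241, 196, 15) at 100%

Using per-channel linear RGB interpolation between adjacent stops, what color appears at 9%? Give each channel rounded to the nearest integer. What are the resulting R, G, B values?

(72, 44, 93)

9% lies between the 0% and 25% stops, so the local fraction is t = (9 − 0)/(25 − 0) = 9/25 ≈ 0.36.
R = 66 + 0.36 × (82 − 66) = 71.76 → 72
G = 14 + 0.36 × (97 − 14) = 43.88 → 44
B = 85 + 0.36 × (107 − 85) = 92.92 → 93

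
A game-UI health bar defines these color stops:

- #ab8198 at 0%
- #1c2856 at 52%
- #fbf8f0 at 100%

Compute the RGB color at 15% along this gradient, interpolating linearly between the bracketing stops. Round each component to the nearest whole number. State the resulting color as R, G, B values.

15% lies between the 0% and 52% stops, so the local fraction is t = (15 − 0)/(52 − 0) = 15/52 ≈ 0.2885.
#ab8198 → (171, 129, 152); #1c2856 → (28, 40, 86).
R = 171 + 0.2885 × (28 − 171) = 129.745 → 130
G = 129 + 0.2885 × (40 − 129) = 103.323 → 103
B = 152 + 0.2885 × (86 − 152) = 132.959 → 133

(130, 103, 133)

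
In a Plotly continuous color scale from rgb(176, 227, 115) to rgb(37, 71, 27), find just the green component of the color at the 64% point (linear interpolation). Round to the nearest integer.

127

G = 227 + 0.64 × (71 − 227) = 127.16 → 127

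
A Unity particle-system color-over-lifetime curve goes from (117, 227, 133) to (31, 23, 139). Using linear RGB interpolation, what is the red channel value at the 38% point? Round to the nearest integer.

R = 117 + 0.38 × (31 − 117) = 84.32 → 84

84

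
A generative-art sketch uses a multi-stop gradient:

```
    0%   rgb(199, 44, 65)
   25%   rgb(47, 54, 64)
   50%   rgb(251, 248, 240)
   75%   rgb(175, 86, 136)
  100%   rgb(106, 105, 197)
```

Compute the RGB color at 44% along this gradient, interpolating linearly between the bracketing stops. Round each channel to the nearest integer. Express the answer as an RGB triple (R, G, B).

44% lies between the 25% and 50% stops, so the local fraction is t = (44 − 25)/(50 − 25) = 19/25 ≈ 0.76.
R = 47 + 0.76 × (251 − 47) = 202.04 → 202
G = 54 + 0.76 × (248 − 54) = 201.44 → 201
B = 64 + 0.76 × (240 − 64) = 197.76 → 198

(202, 201, 198)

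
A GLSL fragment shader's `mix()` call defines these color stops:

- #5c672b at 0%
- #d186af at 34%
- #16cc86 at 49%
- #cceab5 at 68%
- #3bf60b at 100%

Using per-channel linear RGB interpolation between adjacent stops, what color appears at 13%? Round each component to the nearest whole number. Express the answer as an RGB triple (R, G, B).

13% lies between the 0% and 34% stops, so the local fraction is t = (13 − 0)/(34 − 0) = 13/34 ≈ 0.3824.
#5c672b → (92, 103, 43); #d186af → (209, 134, 175).
R = 92 + 0.3824 × (209 − 92) = 136.741 → 137
G = 103 + 0.3824 × (134 − 103) = 114.854 → 115
B = 43 + 0.3824 × (175 − 43) = 93.477 → 93

(137, 115, 93)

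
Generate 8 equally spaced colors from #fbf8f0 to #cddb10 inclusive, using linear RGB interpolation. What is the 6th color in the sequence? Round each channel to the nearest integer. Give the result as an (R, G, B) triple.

With 8 swatches and endpoints inclusive, swatch 6 sits at t = (6 − 1)/(8 − 1) = 5/7 ≈ 0.7143.
#fbf8f0 → (251, 248, 240); #cddb10 → (205, 219, 16).
R = 251 + 0.7143 × (205 − 251) = 218.142 → 218
G = 248 + 0.7143 × (219 − 248) = 227.285 → 227
B = 240 + 0.7143 × (16 − 240) = 79.997 → 80

(218, 227, 80)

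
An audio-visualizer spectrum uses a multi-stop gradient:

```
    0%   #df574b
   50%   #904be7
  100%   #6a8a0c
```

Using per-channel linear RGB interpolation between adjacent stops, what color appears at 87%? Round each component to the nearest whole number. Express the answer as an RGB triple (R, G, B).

87% lies between the 50% and 100% stops, so the local fraction is t = (87 − 50)/(100 − 50) = 37/50 ≈ 0.74.
#904be7 → (144, 75, 231); #6a8a0c → (106, 138, 12).
R = 144 + 0.74 × (106 − 144) = 115.88 → 116
G = 75 + 0.74 × (138 − 75) = 121.62 → 122
B = 231 + 0.74 × (12 − 231) = 68.94 → 69

(116, 122, 69)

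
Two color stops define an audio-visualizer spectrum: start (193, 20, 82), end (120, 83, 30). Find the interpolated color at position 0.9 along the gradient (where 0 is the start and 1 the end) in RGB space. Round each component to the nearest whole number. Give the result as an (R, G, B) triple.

(127, 77, 35)

R = 193 + 0.9 × (120 − 193) = 193 + 0.9 × -73 = 127.3 → 127
G = 20 + 0.9 × (83 − 20) = 20 + 0.9 × 63 = 76.7 → 77
B = 82 + 0.9 × (30 − 82) = 82 + 0.9 × -52 = 35.2 → 35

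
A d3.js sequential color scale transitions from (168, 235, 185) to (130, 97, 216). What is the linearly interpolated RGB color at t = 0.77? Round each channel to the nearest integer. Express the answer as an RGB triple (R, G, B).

(139, 129, 209)

R = 168 + 0.77 × (130 − 168) = 168 + 0.77 × -38 = 138.74 → 139
G = 235 + 0.77 × (97 − 235) = 235 + 0.77 × -138 = 128.74 → 129
B = 185 + 0.77 × (216 − 185) = 185 + 0.77 × 31 = 208.87 → 209
So the blended color is (139, 129, 209), about #8b81d1.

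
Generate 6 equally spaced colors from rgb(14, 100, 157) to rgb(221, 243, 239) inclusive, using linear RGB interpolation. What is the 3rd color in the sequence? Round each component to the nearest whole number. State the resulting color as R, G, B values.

(97, 157, 190)

With 6 swatches and endpoints inclusive, swatch 3 sits at t = (3 − 1)/(6 − 1) = 2/5 ≈ 0.4.
R = 14 + 0.4 × (221 − 14) = 96.8 → 97
G = 100 + 0.4 × (243 − 100) = 157.2 → 157
B = 157 + 0.4 × (239 − 157) = 189.8 → 190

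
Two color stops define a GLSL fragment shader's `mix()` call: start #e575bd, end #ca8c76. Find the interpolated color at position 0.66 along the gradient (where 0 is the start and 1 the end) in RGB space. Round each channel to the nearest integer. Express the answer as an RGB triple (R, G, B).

#e575bd → (229, 117, 189); #ca8c76 → (202, 140, 118).
R = 229 + 0.66 × (202 − 229) = 229 + 0.66 × -27 = 211.18 → 211
G = 117 + 0.66 × (140 − 117) = 117 + 0.66 × 23 = 132.18 → 132
B = 189 + 0.66 × (118 − 189) = 189 + 0.66 × -71 = 142.14 → 142
So the blended color is (211, 132, 142), about #d3848e.

(211, 132, 142)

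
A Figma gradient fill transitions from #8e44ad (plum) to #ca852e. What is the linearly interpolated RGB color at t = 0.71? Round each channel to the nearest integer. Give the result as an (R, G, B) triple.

(185, 114, 83)

#8e44ad → (142, 68, 173); #ca852e → (202, 133, 46).
R = 142 + 0.71 × (202 − 142) = 142 + 0.71 × 60 = 184.6 → 185
G = 68 + 0.71 × (133 − 68) = 68 + 0.71 × 65 = 114.15 → 114
B = 173 + 0.71 × (46 − 173) = 173 + 0.71 × -127 = 82.83 → 83
So the blended color is (185, 114, 83), about #b97253.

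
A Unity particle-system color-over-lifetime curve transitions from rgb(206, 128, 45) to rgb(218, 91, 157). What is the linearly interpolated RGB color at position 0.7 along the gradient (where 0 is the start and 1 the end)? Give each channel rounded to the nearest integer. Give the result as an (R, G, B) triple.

(214, 102, 123)

R = 206 + 0.7 × (218 − 206) = 206 + 0.7 × 12 = 214.4 → 214
G = 128 + 0.7 × (91 − 128) = 128 + 0.7 × -37 = 102.1 → 102
B = 45 + 0.7 × (157 − 45) = 45 + 0.7 × 112 = 123.4 → 123
So the blended color is (214, 102, 123), about #d6667b.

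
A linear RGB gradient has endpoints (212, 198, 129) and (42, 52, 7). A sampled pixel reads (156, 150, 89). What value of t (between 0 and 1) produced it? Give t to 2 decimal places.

0.33

Invert the lerp on the R channel (largest span, 170): t = (156 − 212) / (42 − 212) = -56/-170 = 0.32941.
Check on G: (150 − 198)/(52 − 198) = 0.3288 ✓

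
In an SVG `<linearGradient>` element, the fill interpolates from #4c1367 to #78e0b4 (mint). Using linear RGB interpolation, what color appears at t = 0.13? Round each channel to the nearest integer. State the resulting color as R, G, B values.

#4c1367 → (76, 19, 103); #78e0b4 → (120, 224, 180).
R = 76 + 0.13 × (120 − 76) = 76 + 0.13 × 44 = 81.72 → 82
G = 19 + 0.13 × (224 − 19) = 19 + 0.13 × 205 = 45.65 → 46
B = 103 + 0.13 × (180 − 103) = 103 + 0.13 × 77 = 113.01 → 113

(82, 46, 113)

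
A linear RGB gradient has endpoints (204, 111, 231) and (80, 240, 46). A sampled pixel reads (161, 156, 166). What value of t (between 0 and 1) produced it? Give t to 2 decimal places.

Invert the lerp on the B channel (largest span, 185): t = (166 − 231) / (46 − 231) = -65/-185 = 0.35135.
Check on R: (161 − 204)/(80 − 204) = 0.3468 ✓

0.35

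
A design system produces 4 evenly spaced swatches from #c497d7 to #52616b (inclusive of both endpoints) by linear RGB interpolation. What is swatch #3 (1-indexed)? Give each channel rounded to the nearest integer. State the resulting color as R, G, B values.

(120, 115, 143)

With 4 swatches and endpoints inclusive, swatch 3 sits at t = (3 − 1)/(4 − 1) = 2/3 ≈ 0.6667.
#c497d7 → (196, 151, 215); #52616b → (82, 97, 107).
R = 196 + 0.6667 × (82 − 196) = 119.996 → 120
G = 151 + 0.6667 × (97 − 151) = 114.998 → 115
B = 215 + 0.6667 × (107 − 215) = 142.996 → 143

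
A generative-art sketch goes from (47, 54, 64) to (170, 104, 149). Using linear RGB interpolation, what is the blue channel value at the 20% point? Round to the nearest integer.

B = 64 + 0.2 × (149 − 64) = 81 → 81

81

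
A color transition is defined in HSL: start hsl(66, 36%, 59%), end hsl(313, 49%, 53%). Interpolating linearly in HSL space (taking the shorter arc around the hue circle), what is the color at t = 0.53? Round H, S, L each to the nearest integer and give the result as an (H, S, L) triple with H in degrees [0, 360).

Hue: 313 − 66 = 247°, but |247| > 180 so the shorter arc goes the other way: Δh = 247 − 360 = -113°.
H = 66 + 0.53 × (-113) = 6.11 → 6°
S = 36 + 0.53 × (49 − 36) = 42.89 → 43%
L = 59 + 0.53 × (53 − 59) = 55.82 → 56%

(6, 43, 56)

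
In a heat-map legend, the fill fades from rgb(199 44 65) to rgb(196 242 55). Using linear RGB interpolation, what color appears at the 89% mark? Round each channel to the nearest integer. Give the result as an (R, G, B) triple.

89% corresponds to t = 0.89.
R = 199 + 0.89 × (196 − 199) = 199 + 0.89 × -3 = 196.33 → 196
G = 44 + 0.89 × (242 − 44) = 44 + 0.89 × 198 = 220.22 → 220
B = 65 + 0.89 × (55 − 65) = 65 + 0.89 × -10 = 56.1 → 56
So the blended color is (196, 220, 56), about #c4dc38.

(196, 220, 56)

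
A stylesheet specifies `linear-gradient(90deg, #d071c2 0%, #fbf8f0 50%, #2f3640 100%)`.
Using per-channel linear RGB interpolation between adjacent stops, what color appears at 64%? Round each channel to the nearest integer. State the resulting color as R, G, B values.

(194, 194, 191)

64% lies between the 50% and 100% stops, so the local fraction is t = (64 − 50)/(100 − 50) = 14/50 ≈ 0.28.
#fbf8f0 → (251, 248, 240); #2f3640 → (47, 54, 64).
R = 251 + 0.28 × (47 − 251) = 193.88 → 194
G = 248 + 0.28 × (54 − 248) = 193.68 → 194
B = 240 + 0.28 × (64 − 240) = 190.72 → 191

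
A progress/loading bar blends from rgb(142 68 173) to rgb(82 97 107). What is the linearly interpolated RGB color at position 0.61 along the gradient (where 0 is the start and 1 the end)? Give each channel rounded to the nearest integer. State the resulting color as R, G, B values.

(105, 86, 133)

R = 142 + 0.61 × (82 − 142) = 142 + 0.61 × -60 = 105.4 → 105
G = 68 + 0.61 × (97 − 68) = 68 + 0.61 × 29 = 85.69 → 86
B = 173 + 0.61 × (107 − 173) = 173 + 0.61 × -66 = 132.74 → 133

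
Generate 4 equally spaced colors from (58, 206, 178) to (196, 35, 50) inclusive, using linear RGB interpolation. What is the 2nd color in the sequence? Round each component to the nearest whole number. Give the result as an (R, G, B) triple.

With 4 swatches and endpoints inclusive, swatch 2 sits at t = (2 − 1)/(4 − 1) = 1/3 ≈ 0.3333.
R = 58 + 0.3333 × (196 − 58) = 103.995 → 104
G = 206 + 0.3333 × (35 − 206) = 149.006 → 149
B = 178 + 0.3333 × (50 − 178) = 135.338 → 135

(104, 149, 135)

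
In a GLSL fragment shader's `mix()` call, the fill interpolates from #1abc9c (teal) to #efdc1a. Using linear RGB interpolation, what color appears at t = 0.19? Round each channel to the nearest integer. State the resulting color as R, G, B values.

#1abc9c → (26, 188, 156); #efdc1a → (239, 220, 26).
R = 26 + 0.19 × (239 − 26) = 26 + 0.19 × 213 = 66.47 → 66
G = 188 + 0.19 × (220 − 188) = 188 + 0.19 × 32 = 194.08 → 194
B = 156 + 0.19 × (26 − 156) = 156 + 0.19 × -130 = 131.3 → 131
So the blended color is (66, 194, 131), about #42c283.

(66, 194, 131)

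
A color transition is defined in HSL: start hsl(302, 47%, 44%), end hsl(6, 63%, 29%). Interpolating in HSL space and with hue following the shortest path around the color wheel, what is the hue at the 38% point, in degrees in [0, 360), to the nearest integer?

Hue: 6 − 302 = -296°, but |-296| > 180 so the shorter arc goes the other way: Δh = -296 + 360 = 64°.
H = 302 + 0.38 × (64) = 326.32 → 326°

326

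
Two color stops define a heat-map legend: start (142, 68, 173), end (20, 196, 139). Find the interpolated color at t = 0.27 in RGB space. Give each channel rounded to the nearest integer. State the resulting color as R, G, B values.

(109, 103, 164)

R = 142 + 0.27 × (20 − 142) = 142 + 0.27 × -122 = 109.06 → 109
G = 68 + 0.27 × (196 − 68) = 68 + 0.27 × 128 = 102.56 → 103
B = 173 + 0.27 × (139 − 173) = 173 + 0.27 × -34 = 163.82 → 164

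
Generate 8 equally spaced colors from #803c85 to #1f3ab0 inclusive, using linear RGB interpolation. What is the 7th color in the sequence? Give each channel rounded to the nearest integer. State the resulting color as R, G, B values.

(45, 58, 170)

With 8 swatches and endpoints inclusive, swatch 7 sits at t = (7 − 1)/(8 − 1) = 6/7 ≈ 0.8571.
#803c85 → (128, 60, 133); #1f3ab0 → (31, 58, 176).
R = 128 + 0.8571 × (31 − 128) = 44.861 → 45
G = 60 + 0.8571 × (58 − 60) = 58.286 → 58
B = 133 + 0.8571 × (176 − 133) = 169.855 → 170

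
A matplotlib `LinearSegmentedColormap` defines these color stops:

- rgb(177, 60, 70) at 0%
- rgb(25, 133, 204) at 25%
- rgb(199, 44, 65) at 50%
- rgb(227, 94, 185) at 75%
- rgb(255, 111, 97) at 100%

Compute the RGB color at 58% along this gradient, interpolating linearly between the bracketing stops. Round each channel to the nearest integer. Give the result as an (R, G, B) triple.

(208, 60, 103)

58% lies between the 50% and 75% stops, so the local fraction is t = (58 − 50)/(75 − 50) = 8/25 ≈ 0.32.
R = 199 + 0.32 × (227 − 199) = 207.96 → 208
G = 44 + 0.32 × (94 − 44) = 60 → 60
B = 65 + 0.32 × (185 − 65) = 103.4 → 103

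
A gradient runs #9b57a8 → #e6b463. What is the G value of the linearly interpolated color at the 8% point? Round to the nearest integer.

G₁ = 87 (from #9b57a8), G₂ = 180 (from #e6b463).
G = 87 + 0.08 × (180 − 87) = 94.44 → 94

94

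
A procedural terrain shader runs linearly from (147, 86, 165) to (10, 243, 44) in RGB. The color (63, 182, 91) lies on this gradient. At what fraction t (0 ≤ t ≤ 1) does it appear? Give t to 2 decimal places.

Invert the lerp on the G channel (largest span, 157): t = (182 − 86) / (243 − 86) = 96/157 = 0.61146.
Check on R: (63 − 147)/(10 − 147) = 0.6131 ✓

0.61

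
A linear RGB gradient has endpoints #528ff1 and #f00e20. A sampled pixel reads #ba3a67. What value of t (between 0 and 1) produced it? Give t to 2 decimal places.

0.66

Invert the lerp on the B channel (largest span, 209): t = (103 − 241) / (32 − 241) = -138/-209 = 0.66029.
Check on R: (186 − 82)/(240 − 82) = 0.6582 ✓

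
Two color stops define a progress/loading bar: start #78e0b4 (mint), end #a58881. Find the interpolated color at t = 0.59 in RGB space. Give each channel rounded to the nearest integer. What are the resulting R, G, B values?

#78e0b4 → (120, 224, 180); #a58881 → (165, 136, 129).
R = 120 + 0.59 × (165 − 120) = 120 + 0.59 × 45 = 146.55 → 147
G = 224 + 0.59 × (136 − 224) = 224 + 0.59 × -88 = 172.08 → 172
B = 180 + 0.59 × (129 − 180) = 180 + 0.59 × -51 = 149.91 → 150
So the blended color is (147, 172, 150), about #93ac96.

(147, 172, 150)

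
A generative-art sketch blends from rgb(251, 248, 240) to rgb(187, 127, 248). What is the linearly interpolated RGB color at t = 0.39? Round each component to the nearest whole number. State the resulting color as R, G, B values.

R = 251 + 0.39 × (187 − 251) = 251 + 0.39 × -64 = 226.04 → 226
G = 248 + 0.39 × (127 − 248) = 248 + 0.39 × -121 = 200.81 → 201
B = 240 + 0.39 × (248 − 240) = 240 + 0.39 × 8 = 243.12 → 243

(226, 201, 243)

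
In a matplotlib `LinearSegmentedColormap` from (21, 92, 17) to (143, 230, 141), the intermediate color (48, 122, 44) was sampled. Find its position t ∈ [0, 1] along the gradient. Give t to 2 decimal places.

0.22

Invert the lerp on the G channel (largest span, 138): t = (122 − 92) / (230 − 92) = 30/138 = 0.21739.
Check on R: (48 − 21)/(143 − 21) = 0.2213 ✓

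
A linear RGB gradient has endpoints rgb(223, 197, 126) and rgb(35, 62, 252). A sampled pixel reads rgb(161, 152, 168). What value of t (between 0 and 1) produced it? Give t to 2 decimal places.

Invert the lerp on the R channel (largest span, 188): t = (161 − 223) / (35 − 223) = -62/-188 = 0.32979.
Check on G: (152 − 197)/(62 − 197) = 0.3333 ✓

0.33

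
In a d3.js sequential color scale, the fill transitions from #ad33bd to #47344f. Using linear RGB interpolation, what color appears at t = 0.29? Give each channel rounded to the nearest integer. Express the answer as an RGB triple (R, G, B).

(143, 51, 157)

#ad33bd → (173, 51, 189); #47344f → (71, 52, 79).
R = 173 + 0.29 × (71 − 173) = 173 + 0.29 × -102 = 143.42 → 143
G = 51 + 0.29 × (52 − 51) = 51 + 0.29 × 1 = 51.29 → 51
B = 189 + 0.29 × (79 − 189) = 189 + 0.29 × -110 = 157.1 → 157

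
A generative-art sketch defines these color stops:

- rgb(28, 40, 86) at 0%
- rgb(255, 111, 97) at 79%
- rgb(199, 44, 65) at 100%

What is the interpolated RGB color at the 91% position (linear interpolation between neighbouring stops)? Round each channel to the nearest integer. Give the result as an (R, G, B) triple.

(223, 73, 79)

91% lies between the 79% and 100% stops, so the local fraction is t = (91 − 79)/(100 − 79) = 12/21 ≈ 0.5714.
R = 255 + 0.5714 × (199 − 255) = 223.002 → 223
G = 111 + 0.5714 × (44 − 111) = 72.716 → 73
B = 97 + 0.5714 × (65 − 97) = 78.715 → 79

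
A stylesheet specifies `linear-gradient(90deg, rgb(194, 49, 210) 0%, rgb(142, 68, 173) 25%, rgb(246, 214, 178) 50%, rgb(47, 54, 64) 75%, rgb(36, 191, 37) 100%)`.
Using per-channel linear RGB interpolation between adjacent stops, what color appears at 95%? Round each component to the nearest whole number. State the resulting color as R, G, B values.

95% lies between the 75% and 100% stops, so the local fraction is t = (95 − 75)/(100 − 75) = 20/25 ≈ 0.8.
R = 47 + 0.8 × (36 − 47) = 38.2 → 38
G = 54 + 0.8 × (191 − 54) = 163.6 → 164
B = 64 + 0.8 × (37 − 64) = 42.4 → 42

(38, 164, 42)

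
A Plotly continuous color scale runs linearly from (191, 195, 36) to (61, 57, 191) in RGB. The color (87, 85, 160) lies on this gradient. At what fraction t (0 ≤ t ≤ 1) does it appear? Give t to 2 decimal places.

0.80

Invert the lerp on the B channel (largest span, 155): t = (160 − 36) / (191 − 36) = 124/155 = 0.8.
Check on R: (87 − 191)/(61 − 191) = 0.8 ✓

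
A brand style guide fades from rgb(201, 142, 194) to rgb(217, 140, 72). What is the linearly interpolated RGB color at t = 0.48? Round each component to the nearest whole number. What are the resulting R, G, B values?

(209, 141, 135)

R = 201 + 0.48 × (217 − 201) = 201 + 0.48 × 16 = 208.68 → 209
G = 142 + 0.48 × (140 − 142) = 142 + 0.48 × -2 = 141.04 → 141
B = 194 + 0.48 × (72 − 194) = 194 + 0.48 × -122 = 135.44 → 135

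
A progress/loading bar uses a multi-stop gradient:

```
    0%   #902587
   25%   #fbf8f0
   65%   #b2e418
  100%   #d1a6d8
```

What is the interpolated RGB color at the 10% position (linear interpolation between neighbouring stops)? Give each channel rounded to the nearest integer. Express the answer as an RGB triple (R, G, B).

10% lies between the 0% and 25% stops, so the local fraction is t = (10 − 0)/(25 − 0) = 10/25 ≈ 0.4.
#902587 → (144, 37, 135); #fbf8f0 → (251, 248, 240).
R = 144 + 0.4 × (251 − 144) = 186.8 → 187
G = 37 + 0.4 × (248 − 37) = 121.4 → 121
B = 135 + 0.4 × (240 − 135) = 177 → 177

(187, 121, 177)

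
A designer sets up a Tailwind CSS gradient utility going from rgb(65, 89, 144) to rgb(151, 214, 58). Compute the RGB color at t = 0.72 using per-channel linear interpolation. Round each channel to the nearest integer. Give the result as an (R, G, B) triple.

R = 65 + 0.72 × (151 − 65) = 65 + 0.72 × 86 = 126.92 → 127
G = 89 + 0.72 × (214 − 89) = 89 + 0.72 × 125 = 179 → 179
B = 144 + 0.72 × (58 − 144) = 144 + 0.72 × -86 = 82.08 → 82

(127, 179, 82)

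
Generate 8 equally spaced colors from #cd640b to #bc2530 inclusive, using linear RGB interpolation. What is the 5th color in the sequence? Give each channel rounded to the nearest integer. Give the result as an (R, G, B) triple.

With 8 swatches and endpoints inclusive, swatch 5 sits at t = (5 − 1)/(8 − 1) = 4/7 ≈ 0.5714.
#cd640b → (205, 100, 11); #bc2530 → (188, 37, 48).
R = 205 + 0.5714 × (188 − 205) = 195.286 → 195
G = 100 + 0.5714 × (37 − 100) = 64.002 → 64
B = 11 + 0.5714 × (48 − 11) = 32.142 → 32

(195, 64, 32)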